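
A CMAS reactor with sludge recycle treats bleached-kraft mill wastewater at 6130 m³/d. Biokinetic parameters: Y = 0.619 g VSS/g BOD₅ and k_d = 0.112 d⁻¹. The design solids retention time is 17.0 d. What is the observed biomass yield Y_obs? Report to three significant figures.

Y_obs ≈ 0.213 g VSS/g BOD₅

Correct the yield for decay: Y_obs = Y/(1 + k_d θ_c) = 0.619 / (1 + 0.112 × 17.0) = 0.619 / 2.904 = 0.2132.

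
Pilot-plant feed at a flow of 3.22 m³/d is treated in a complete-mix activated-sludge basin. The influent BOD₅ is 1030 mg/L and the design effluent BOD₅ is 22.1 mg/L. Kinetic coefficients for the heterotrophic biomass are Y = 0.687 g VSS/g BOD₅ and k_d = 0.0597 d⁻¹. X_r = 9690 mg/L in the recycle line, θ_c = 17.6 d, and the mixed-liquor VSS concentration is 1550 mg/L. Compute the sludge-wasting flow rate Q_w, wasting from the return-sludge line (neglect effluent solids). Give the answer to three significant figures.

Steady-state biomass mass balance: V·X·(1 + k_d·θ_c) = Y·Q·(S₀ − S)·θ_c, so V = 0.687 × 3.22 × (1030 − 22.1) × 17.6 / [1550 × (1 + 0.0597 × 17.6)] = 3.92×10^4 / 3179 = 12.35 m³.
Q_w = (V·X)/(θ_c X_r) = 12.35 × 1550 / (17.6 × 9690) = 0.1122 m³/d.

Q_w ≈ 0.112 m³/d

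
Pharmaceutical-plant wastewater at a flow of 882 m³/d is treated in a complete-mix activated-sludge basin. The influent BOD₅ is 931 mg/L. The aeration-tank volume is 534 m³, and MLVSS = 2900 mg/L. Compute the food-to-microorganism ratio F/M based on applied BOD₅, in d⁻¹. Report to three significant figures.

F/M ≈ 0.530 d⁻¹

Food-to-microorganism ratio F/M = Q S₀ / (V X) = 882 × 931 / (534.0 × 2900) = 0.5302 d⁻¹.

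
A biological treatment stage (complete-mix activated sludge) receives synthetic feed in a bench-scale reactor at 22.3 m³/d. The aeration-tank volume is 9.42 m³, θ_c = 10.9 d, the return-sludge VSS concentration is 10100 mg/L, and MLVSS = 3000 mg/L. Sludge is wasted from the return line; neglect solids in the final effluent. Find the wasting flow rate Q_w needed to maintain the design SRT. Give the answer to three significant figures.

Q_w = (V·X)/(θ_c X_r) = 9.420 × 3000 / (10.9 × 10100) = 0.2567 m³/d.

Q_w ≈ 0.257 m³/d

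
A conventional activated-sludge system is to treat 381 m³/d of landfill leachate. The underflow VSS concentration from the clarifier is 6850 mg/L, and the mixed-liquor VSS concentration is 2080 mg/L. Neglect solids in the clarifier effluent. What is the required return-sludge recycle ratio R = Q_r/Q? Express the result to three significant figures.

Mass balance around the secondary clarifier (neglecting effluent solids): R = X / (X_r − X) = 2080 / (6850 − 2080) = 0.4361.

R ≈ 0.436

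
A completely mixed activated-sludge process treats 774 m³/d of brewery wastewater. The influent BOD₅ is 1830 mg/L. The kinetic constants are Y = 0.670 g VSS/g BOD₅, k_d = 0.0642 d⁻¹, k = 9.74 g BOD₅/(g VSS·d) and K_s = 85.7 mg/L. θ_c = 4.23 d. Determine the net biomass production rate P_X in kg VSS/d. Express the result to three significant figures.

P_X ≈ 745 kg VSS/d

For a completely mixed reactor with recycle the Lawrence–McCarty relation gives S = K_s·(1 + k_d·θ_c) / [θ_c·(Y·k − k_d) − 1] = 85.7 × (1 + 0.0642 × 4.23) / [4.23 × (0.670 × 9.74 − 0.0642) − 1] = 109.0 / 26.33 = 4.138 mg/L.
The observed yield is Y_obs = Y/(1 + k_d·θ_c) = 0.670 / (1 + 0.0642 × 4.23) = 0.670 / 1.272 = 0.5269 g VSS per g BOD₅ removed.
ΔS = 1830 − 4.14 = 1826 mg/L, so the substrate removal rate is 774 × 1826/1000 = 1413 kg BOD₅/d.
Net biomass production P_X = Y_obs × Q·(S₀ − S) = 0.5269 × 1413 = 744.6 kg VSS/d.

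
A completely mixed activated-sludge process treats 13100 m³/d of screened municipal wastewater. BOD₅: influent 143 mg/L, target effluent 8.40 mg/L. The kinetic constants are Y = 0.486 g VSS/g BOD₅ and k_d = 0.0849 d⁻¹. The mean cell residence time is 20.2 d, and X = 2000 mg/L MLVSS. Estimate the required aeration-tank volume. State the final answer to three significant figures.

From the SRT design equation V = Y Q (S₀−S) θ_c / [X (1 + k_d θ_c)] = 0.486 × 13100 × (143 − 8.40) × 20.2 / [2000 × (1 + 0.0849 × 20.2)] = 1.73×10^7 / 5430 = 3188 m³.

V ≈ 3190 m³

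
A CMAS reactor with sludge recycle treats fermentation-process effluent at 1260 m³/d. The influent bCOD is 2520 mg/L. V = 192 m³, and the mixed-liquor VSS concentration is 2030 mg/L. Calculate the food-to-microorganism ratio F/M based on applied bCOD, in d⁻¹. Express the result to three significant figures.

Food-to-microorganism ratio F/M = Q S₀ / (V X) = 1260 × 2520 / (192.0 × 2030) = 8.147 d⁻¹.

F/M ≈ 8.15 d⁻¹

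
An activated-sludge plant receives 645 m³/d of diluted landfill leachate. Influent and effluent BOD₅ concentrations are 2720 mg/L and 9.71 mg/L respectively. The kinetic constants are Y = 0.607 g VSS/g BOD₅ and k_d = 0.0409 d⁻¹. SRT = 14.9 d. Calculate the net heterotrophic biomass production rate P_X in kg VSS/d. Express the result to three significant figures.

P_X ≈ 659 kg VSS/d

Correct the yield for decay: Y_obs = Y/(1 + k_d θ_c) = 0.607 / (1 + 0.0409 × 14.9) = 0.607 / 1.609 = 0.3772.
ΔS = 2720 − 9.71 = 2710 mg/L, so the substrate removal rate is 645 × 2710/1000 = 1748 kg BOD₅/d.
Net biomass production P_X = Y_obs × Q·(S₀ − S) = 0.3772 × 1748 = 659.3 kg VSS/d.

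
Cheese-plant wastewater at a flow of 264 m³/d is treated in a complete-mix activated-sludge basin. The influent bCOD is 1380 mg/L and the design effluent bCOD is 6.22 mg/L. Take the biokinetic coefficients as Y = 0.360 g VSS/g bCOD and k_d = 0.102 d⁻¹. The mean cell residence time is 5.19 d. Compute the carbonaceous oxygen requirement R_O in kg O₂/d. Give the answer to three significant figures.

Correct the yield for decay: Y_obs = Y/(1 + k_d θ_c) = 0.360 / (1 + 0.102 × 5.19) = 0.360 / 1.529 = 0.2354.
ΔS = 1380 − 6.22 = 1374 mg/L, so the substrate removal rate is 264 × 1374/1000 = 362.7 kg bCOD/d.
P_X = Y_obs·Q·(S₀ − S) = 0.2354 × 362.7 = 85.37 kg VSS/d.
Carbonaceous O₂ demand = substrate oxidised − cell-mass equivalent = 362.7 − 1.42 × 85.37 = 241.5 kg O₂/d.

R_O ≈ 241 kg O₂/d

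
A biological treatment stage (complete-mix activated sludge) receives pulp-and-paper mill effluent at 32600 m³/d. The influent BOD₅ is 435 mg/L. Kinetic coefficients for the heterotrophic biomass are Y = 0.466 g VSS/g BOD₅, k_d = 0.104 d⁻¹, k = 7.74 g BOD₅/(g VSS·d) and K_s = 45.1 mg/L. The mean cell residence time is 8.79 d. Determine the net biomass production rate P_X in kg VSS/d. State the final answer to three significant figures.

Effluent substrate depends only on kinetics and SRT: S = K_s(1 + k_d θ_c) / [θ_c(Yk − k_d) − 1] = 45.1 × (1 + 0.104 × 8.79) / [8.79 × (0.466 × 7.74 − 0.104) − 1] = 86.33 / 29.79 = 2.898 mg/L.
The observed yield is Y_obs = Y/(1 + k_d·θ_c) = 0.466 / (1 + 0.104 × 8.79) = 0.466 / 1.914 = 0.2434 g VSS per g BOD₅ removed.
Q·(S₀ − S) = 32600 × (435 − 2.90) × 10⁻³ = 14086 kg/d removed.
P_X = Y_obs · Q(S₀ − S) = 0.2434 × 14086 = 3429 kg VSS/d.

P_X ≈ 3430 kg VSS/d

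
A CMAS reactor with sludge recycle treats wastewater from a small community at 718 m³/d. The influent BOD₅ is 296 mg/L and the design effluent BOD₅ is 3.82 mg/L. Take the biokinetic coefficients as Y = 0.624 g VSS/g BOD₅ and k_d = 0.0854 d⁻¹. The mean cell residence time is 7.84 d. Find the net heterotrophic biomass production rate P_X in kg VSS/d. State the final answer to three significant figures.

Observed yield with endogenous decay: Y_obs = Y / (1 + k_d·θ_c) = 0.624 / (1 + 0.0854 × 7.84) = 0.624 / 1.670 = 0.3738 g VSS/g BOD₅.
Mass of BOD₅ removed per day: Q(S₀ − S) = 718 × 292.2 g/m³ = 209.8 kg/d.
P_X = Y_obs · Q(S₀ − S) = 0.3738 × 209.8 = 78.41 kg VSS/d.

P_X ≈ 78.4 kg VSS/d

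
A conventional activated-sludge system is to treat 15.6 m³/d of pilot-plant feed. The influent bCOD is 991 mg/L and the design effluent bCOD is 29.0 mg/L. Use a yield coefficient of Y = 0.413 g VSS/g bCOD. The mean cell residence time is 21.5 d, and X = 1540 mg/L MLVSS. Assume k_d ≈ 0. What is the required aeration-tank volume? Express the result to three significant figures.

V·X = Y·Q·ΔS·θ_c gives V = 0.413 × 15.6 × (991 − 29.0) × 21.5 / 1540 = 86.53 m³.

V ≈ 86.5 m³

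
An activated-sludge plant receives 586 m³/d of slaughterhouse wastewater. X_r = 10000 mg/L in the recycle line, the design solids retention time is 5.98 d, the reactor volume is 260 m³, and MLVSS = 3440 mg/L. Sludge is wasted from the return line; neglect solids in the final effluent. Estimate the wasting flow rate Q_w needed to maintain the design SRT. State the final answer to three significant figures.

Q_w ≈ 15.0 m³/d

Q_w = (V·X)/(θ_c X_r) = 260.0 × 3440 / (5.98 × 10000) = 14.96 m³/d.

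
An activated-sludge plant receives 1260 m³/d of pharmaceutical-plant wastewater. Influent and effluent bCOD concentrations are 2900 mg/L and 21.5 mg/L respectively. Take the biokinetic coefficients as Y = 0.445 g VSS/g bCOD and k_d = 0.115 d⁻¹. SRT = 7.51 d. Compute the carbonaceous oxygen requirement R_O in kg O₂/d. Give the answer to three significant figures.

R_O ≈ 2400 kg O₂/d

The observed yield is Y_obs = Y/(1 + k_d·θ_c) = 0.445 / (1 + 0.115 × 7.51) = 0.445 / 1.864 = 0.2388 g VSS per g bCOD removed.
Q·(S₀ − S) = 1260 × (2900 − 21.5) × 10⁻³ = 3627 kg/d removed.
P_X = Y_obs·Q·(S₀ − S) = 0.2388 × 3627 = 866.0 kg VSS/d.
R_O = Q·ΔS − 1.42 P_X = 3627 − 1230 = 2397 kg O₂/d.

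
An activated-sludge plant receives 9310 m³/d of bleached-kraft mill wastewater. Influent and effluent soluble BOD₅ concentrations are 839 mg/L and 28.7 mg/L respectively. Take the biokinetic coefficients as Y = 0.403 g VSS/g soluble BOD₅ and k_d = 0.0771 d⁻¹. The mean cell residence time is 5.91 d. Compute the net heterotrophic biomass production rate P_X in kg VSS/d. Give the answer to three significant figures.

P_X ≈ 2090 kg VSS/d

The observed yield is Y_obs = Y/(1 + k_d·θ_c) = 0.403 / (1 + 0.0771 × 5.91) = 0.403 / 1.456 = 0.2769 g VSS per g soluble BOD₅ removed.
ΔS = 839 − 28.7 = 810.3 mg/L, so the substrate removal rate is 9310 × 810.3/1000 = 7544 kg soluble BOD₅/d.
Net biomass production P_X = Y_obs × Q·(S₀ − S) = 0.2769 × 7544 = 2089 kg VSS/d.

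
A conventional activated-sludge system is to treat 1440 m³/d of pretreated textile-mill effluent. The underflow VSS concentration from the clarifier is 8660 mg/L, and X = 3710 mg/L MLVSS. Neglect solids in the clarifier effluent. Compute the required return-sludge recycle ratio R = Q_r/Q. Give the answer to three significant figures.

R ≈ 0.749

R = Q_r/Q = X/(X_r − X) = 3710 / (8660 − 3710) = 0.7495.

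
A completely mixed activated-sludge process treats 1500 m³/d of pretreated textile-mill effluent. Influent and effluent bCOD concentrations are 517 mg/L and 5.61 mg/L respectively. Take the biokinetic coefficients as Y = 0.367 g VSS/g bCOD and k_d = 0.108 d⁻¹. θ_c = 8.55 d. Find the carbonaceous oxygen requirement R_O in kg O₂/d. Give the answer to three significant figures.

Correct the yield for decay: Y_obs = Y/(1 + k_d θ_c) = 0.367 / (1 + 0.108 × 8.55) = 0.367 / 1.923 = 0.1908.
Substrate removed = Q·(S₀ − S) = 1500 m³/d × (517 − 5.61) g/m³ = 7.67×10^5 g/d = 767.1 kg/d.
Net sludge production P_X = 0.1908 × 767.1 = 146.4 kg VSS/d.
R_O = Q·ΔS − 1.42 P_X = 767.1 − 207.8 = 559.2 kg O₂/d.

R_O ≈ 559 kg O₂/d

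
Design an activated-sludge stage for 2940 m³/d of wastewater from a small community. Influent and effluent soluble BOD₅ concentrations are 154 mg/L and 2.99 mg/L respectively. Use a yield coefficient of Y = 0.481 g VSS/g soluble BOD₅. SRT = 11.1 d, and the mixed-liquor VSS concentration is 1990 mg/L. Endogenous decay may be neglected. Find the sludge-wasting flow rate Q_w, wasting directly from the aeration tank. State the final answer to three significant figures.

Q_w ≈ 107 m³/d

V·X = Y·Q·ΔS·θ_c gives V = 0.481 × 2940 × (154 − 2.99) × 11.1 / 1990 = 1191 m³.
For wasting at MLVSS concentration, Q_w = V/θ_c = 1191/11.1 = 107.3 m³/d.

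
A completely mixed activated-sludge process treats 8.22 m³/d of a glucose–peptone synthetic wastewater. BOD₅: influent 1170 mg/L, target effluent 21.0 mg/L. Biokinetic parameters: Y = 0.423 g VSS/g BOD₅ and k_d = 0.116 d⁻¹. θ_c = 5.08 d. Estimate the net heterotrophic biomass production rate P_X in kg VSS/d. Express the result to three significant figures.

Y_obs = Y / (1 + k_d θ_c) = 0.423 / (1 + 0.116 × 5.08) = 0.423 / 1.589 = 0.2662.
Q·(S₀ − S) = 8.22 × (1170 − 21.0) × 10⁻³ = 9.445 kg/d removed.
Net biomass production P_X = Y_obs × Q·(S₀ − S) = 0.2662 × 9.445 = 2.514 kg VSS/d.

P_X ≈ 2.51 kg VSS/d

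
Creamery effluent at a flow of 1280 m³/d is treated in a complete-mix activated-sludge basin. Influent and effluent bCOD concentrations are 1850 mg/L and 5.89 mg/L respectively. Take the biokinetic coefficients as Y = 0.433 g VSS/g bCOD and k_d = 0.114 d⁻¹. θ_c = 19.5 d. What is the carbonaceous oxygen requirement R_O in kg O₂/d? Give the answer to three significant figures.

R_O ≈ 1910 kg O₂/d

Correct the yield for decay: Y_obs = Y/(1 + k_d θ_c) = 0.433 / (1 + 0.114 × 19.5) = 0.433 / 3.223 = 0.1343.
ΔS = 1850 − 5.89 = 1844 mg/L, so the substrate removal rate is 1280 × 1844/1000 = 2360 kg bCOD/d.
Net sludge production P_X = 0.1343 × 2360 = 317.1 kg VSS/d.
R_O = Q·ΔS − 1.42 P_X = 2360 − 450.3 = 1910 kg O₂/d.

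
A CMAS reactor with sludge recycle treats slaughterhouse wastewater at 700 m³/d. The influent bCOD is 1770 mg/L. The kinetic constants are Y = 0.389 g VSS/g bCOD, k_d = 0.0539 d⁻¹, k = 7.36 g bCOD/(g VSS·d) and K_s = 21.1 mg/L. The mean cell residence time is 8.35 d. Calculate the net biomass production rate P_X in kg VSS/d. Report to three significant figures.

From the Monod/SRT balance for a CMAS, S = K_s·(1+k_d θ_c)/[θ_c·(Y k − k_d) − 1] = 21.1 × (1 + 0.0539 × 8.35) / [8.35 × (0.389 × 7.36 − 0.0539) − 1] = 30.60 / 22.46 = 1.362 mg/L.
Observed yield with endogenous decay: Y_obs = Y / (1 + k_d·θ_c) = 0.389 / (1 + 0.0539 × 8.35) = 0.389 / 1.450 = 0.2683 g VSS/g bCOD.
Substrate removed = Q·(S₀ − S) = 700 m³/d × (1770 − 1.36) g/m³ = 1.24×10^6 g/d = 1238 kg/d.
Net biomass production P_X = Y_obs × Q·(S₀ − S) = 0.2683 × 1238 = 332.1 kg VSS/d.

P_X ≈ 332 kg VSS/d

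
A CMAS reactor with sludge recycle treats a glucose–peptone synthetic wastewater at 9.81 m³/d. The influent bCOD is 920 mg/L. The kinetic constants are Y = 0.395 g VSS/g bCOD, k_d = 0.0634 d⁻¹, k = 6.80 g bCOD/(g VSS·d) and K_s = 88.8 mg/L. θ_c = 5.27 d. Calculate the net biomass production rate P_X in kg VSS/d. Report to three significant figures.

P_X ≈ 2.65 kg VSS/d

From the Monod/SRT balance for a CMAS, S = K_s·(1+k_d θ_c)/[θ_c·(Y k − k_d) − 1] = 88.8 × (1 + 0.0634 × 5.27) / [5.27 × (0.395 × 6.80 − 0.0634) − 1] = 118.5 / 12.82 = 9.240 mg/L.
Correct the yield for decay: Y_obs = Y/(1 + k_d θ_c) = 0.395 / (1 + 0.0634 × 5.27) = 0.395 / 1.334 = 0.2961.
ΔS = 920 − 9.24 = 910.8 mg/L, so the substrate removal rate is 9.81 × 910.8/1000 = 8.935 kg bCOD/d.
Net biomass production P_X = Y_obs × Q·(S₀ − S) = 0.2961 × 8.935 = 2.645 kg VSS/d.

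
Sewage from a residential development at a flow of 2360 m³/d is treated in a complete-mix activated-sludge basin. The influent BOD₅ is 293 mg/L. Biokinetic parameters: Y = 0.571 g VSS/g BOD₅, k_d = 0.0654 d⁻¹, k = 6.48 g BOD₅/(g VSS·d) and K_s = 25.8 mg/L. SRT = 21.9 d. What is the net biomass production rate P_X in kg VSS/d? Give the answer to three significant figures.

For a completely mixed reactor with recycle the Lawrence–McCarty relation gives S = K_s·(1 + k_d·θ_c) / [θ_c·(Y·k − k_d) − 1] = 25.8 × (1 + 0.0654 × 21.9) / [21.9 × (0.571 × 6.48 − 0.0654) − 1] = 62.75 / 78.60 = 0.7984 mg/L.
Observed yield with endogenous decay: Y_obs = Y / (1 + k_d·θ_c) = 0.571 / (1 + 0.0654 × 21.9) = 0.571 / 2.432 = 0.2348 g VSS/g BOD₅.
Substrate removed = Q·(S₀ − S) = 2360 m³/d × (293 − 0.798) g/m³ = 6.9×10^5 g/d = 689.6 kg/d.
Biomass produced: P_X = Y_obs·Q·ΔS = 0.2348 × 689.6 ≈ 161.9 kg VSS/d.

P_X ≈ 162 kg VSS/d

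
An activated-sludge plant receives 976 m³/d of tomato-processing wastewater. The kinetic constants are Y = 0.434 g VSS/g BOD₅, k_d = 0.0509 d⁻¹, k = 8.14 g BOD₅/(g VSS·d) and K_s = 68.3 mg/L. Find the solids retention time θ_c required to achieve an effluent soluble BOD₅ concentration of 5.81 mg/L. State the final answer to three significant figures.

θ_c ≈ 4.42 d

From 1/θ_c = Y·k·S/(K_s + S) − k_d: Y·k·S/(K_s+S) = 0.434 × 8.14 × 5.81 / (68.3 + 5.81) = 0.2770 d⁻¹.
θ_c = 1/(μ − k_d) = 1/(0.2770 − 0.0509) = 1/0.2261 = 4.424 d.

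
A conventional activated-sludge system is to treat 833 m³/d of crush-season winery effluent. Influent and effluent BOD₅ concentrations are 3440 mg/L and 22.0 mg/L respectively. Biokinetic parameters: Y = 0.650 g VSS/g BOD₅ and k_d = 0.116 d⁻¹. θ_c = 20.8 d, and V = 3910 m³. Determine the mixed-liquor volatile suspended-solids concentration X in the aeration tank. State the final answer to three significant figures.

X ≈ 2880 mg/L

X = Y·Q·ΔS·θ_c / [V·(1 + k_d θ_c)] = 0.650 × 833 × (3440 − 22.0) × 20.8 / [3910 × (1 + 0.116 × 20.8)] = 2885 mg/L.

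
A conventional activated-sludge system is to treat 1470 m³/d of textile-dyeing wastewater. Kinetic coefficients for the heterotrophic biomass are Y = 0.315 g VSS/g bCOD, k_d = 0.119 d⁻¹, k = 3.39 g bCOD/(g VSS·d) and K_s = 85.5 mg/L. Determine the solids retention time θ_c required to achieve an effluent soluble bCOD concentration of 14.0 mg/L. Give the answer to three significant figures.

θ_c ≈ 32.0 d

From 1/θ_c = Y·k·S/(K_s + S) − k_d: Y·k·S/(K_s+S) = 0.315 × 3.39 × 14.0 / (85.5 + 14.0) = 0.1503 d⁻¹.
θ_c = 1/(μ − k_d) = 1/(0.1503 − 0.119) = 1/0.03125 = 32.00 d.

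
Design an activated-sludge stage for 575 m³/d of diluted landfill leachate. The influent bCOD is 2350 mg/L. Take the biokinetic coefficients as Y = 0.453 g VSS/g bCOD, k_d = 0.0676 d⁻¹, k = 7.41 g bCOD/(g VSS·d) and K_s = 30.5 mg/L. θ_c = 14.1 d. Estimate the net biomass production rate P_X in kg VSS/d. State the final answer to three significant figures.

P_X ≈ 313 kg VSS/d

Effluent substrate depends only on kinetics and SRT: S = K_s(1 + k_d θ_c) / [θ_c(Yk − k_d) − 1] = 30.5 × (1 + 0.0676 × 14.1) / [14.1 × (0.453 × 7.41 − 0.0676) − 1] = 59.57 / 45.38 = 1.313 mg/L.
The observed yield is Y_obs = Y/(1 + k_d·θ_c) = 0.453 / (1 + 0.0676 × 14.1) = 0.453 / 1.953 = 0.2319 g VSS per g bCOD removed.
ΔS = 2350 − 1.31 = 2349 mg/L, so the substrate removal rate is 575 × 2349/1000 = 1350 kg bCOD/d.
Net biomass production P_X = Y_obs × Q·(S₀ − S) = 0.2319 × 1350 = 313.2 kg VSS/d.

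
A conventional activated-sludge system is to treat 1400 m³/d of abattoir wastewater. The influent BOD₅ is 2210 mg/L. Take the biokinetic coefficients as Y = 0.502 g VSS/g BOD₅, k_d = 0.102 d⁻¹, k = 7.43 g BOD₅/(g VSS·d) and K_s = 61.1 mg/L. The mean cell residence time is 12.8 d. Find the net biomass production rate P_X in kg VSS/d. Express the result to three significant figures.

For a completely mixed reactor with recycle the Lawrence–McCarty relation gives S = K_s·(1 + k_d·θ_c) / [θ_c·(Y·k − k_d) − 1] = 61.1 × (1 + 0.102 × 12.8) / [12.8 × (0.502 × 7.43 − 0.102) − 1] = 140.9 / 45.44 = 3.100 mg/L.
Y_obs = Y / (1 + k_d θ_c) = 0.502 / (1 + 0.102 × 12.8) = 0.502 / 2.306 = 0.2177.
ΔS = 2210 − 3.10 = 2207 mg/L, so the substrate removal rate is 1400 × 2207/1000 = 3090 kg BOD₅/d.
Biomass produced: P_X = Y_obs·Q·ΔS = 0.2177 × 3090 ≈ 672.7 kg VSS/d.

P_X ≈ 673 kg VSS/d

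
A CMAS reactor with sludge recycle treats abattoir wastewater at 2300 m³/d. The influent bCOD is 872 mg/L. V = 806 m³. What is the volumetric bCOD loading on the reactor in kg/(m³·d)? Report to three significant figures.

L_v ≈ 2.49 kg bCOD/(m³·d)

L_v = Q S₀ / V = 2300 × 872 × 10⁻³ / 806.0 = 2.488 kg/(m³·d).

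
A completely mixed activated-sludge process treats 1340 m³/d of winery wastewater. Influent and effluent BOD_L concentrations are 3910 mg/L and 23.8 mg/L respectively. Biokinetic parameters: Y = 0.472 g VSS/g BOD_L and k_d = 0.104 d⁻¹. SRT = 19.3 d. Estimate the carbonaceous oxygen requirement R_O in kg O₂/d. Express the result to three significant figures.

Y_obs = Y / (1 + k_d θ_c) = 0.472 / (1 + 0.104 × 19.3) = 0.472 / 3.007 = 0.1570.
Q·(S₀ − S) = 1340 × (3910 − 23.8) × 10⁻³ = 5208 kg/d removed.
Net sludge production P_X = 0.1570 × 5208 = 817.4 kg VSS/d.
R_O = Q·ΔS − 1.42 P_X = 5208 − 1161 = 4047 kg O₂/d.

R_O ≈ 4050 kg O₂/d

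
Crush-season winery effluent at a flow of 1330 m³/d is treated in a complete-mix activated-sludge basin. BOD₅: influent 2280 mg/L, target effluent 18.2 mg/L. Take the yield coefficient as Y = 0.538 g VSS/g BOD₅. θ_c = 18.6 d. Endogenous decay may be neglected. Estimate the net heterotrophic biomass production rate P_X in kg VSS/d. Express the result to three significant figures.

P_X ≈ 1620 kg VSS/d

Since k_d ≈ 0, Y_obs = Y = 0.538 g VSS/g BOD₅.
Q·(S₀ − S) = 1330 × (2280 − 18.2) × 10⁻³ = 3008 kg/d removed.
Net biomass production P_X = Y_obs × Q·(S₀ − S) = 0.5380 × 3008 = 1618 kg VSS/d.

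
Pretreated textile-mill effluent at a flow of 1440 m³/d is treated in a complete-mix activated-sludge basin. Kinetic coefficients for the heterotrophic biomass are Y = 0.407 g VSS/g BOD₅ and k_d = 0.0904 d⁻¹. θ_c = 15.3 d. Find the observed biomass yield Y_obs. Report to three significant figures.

Observed yield with endogenous decay: Y_obs = Y / (1 + k_d·θ_c) = 0.407 / (1 + 0.0904 × 15.3) = 0.407 / 2.383 = 0.1708 g VSS/g BOD₅.

Y_obs ≈ 0.171 g VSS/g BOD₅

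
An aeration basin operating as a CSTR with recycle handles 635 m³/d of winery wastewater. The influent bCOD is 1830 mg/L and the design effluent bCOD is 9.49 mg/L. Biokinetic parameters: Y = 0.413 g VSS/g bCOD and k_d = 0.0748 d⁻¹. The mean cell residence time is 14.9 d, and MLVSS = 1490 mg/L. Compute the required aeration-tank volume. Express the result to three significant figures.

V ≈ 2260 m³

Rearranging the biomass balance for a CMAS with decay, V = Y·Q·ΔS·θ_c / [X·(1+k_d θ_c)] = 0.413 × 635 × (1830 − 9.49) × 14.9 / [1490 × (1 + 0.0748 × 14.9)] = 7.11×10^6 / 3151 = 2258 m³.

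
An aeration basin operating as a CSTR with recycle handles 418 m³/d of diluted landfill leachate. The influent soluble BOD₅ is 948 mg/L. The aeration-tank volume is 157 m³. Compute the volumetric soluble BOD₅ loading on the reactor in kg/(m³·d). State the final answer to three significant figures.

Volumetric loading L_v = Q·S₀ / V = 418 × 948 g/m³ / 157.0 m³ = 2524 g/(m³·d) = 2.524 kg soluble BOD₅/(m³·d).

L_v ≈ 2.52 kg soluble BOD₅/(m³·d)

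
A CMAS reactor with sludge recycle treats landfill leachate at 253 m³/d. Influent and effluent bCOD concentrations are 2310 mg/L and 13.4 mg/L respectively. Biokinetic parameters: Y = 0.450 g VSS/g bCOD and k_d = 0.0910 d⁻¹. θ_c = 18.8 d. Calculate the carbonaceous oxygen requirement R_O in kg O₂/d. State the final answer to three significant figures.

Y_obs = Y / (1 + k_d θ_c) = 0.450 / (1 + 0.0910 × 18.8) = 0.450 / 2.711 = 0.1660.
Q·(S₀ − S) = 253 × (2310 − 13.4) × 10⁻³ = 581.0 kg/d removed.
Net sludge production P_X = 0.1660 × 581.0 = 96.45 kg VSS/d.
Carbonaceous O₂ demand = substrate oxidised − cell-mass equivalent = 581.0 − 1.42 × 96.45 = 444.1 kg O₂/d.

R_O ≈ 444 kg O₂/d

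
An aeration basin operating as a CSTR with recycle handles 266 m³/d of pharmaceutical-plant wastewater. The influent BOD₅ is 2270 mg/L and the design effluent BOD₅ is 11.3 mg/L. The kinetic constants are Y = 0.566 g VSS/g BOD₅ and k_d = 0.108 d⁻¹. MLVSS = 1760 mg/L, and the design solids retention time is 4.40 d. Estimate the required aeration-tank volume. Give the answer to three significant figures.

V ≈ 576 m³

From the SRT design equation V = Y Q (S₀−S) θ_c / [X (1 + k_d θ_c)] = 0.566 × 266 × (2270 − 11.3) × 4.40 / [1760 × (1 + 0.108 × 4.40)] = 1.5×10^6 / 2596 = 576.3 m³.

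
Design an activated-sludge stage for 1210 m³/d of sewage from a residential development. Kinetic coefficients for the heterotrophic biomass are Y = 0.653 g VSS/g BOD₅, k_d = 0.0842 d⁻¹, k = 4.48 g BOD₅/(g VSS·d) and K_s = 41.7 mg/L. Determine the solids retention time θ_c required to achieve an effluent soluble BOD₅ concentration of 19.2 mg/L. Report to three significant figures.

From 1/θ_c = Y·k·S/(K_s + S) − k_d: Y·k·S/(K_s+S) = 0.653 × 4.48 × 19.2 / (41.7 + 19.2) = 0.9223 d⁻¹.
Then 1/θ_c = μ − k_d = 0.9223 − 0.0842 = 0.8381 d⁻¹, giving θ_c = 1.193 d.

θ_c ≈ 1.19 d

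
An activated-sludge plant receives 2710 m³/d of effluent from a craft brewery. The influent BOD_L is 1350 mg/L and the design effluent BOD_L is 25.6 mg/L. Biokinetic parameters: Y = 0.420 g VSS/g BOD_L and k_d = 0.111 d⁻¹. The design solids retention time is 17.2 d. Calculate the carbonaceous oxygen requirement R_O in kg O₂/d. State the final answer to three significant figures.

R_O ≈ 2850 kg O₂/d

Correct the yield for decay: Y_obs = Y/(1 + k_d θ_c) = 0.420 / (1 + 0.111 × 17.2) = 0.420 / 2.909 = 0.1444.
ΔS = 1350 − 25.6 = 1324 mg/L, so the substrate removal rate is 2710 × 1324/1000 = 3589 kg BOD_L/d.
Net sludge production P_X = 0.1444 × 3589 = 518.2 kg VSS/d.
R_O = Q·(S₀ − S) − 1.42·P_X = 3589 − 1.42 × 518.2 = 2853 kg O₂/d.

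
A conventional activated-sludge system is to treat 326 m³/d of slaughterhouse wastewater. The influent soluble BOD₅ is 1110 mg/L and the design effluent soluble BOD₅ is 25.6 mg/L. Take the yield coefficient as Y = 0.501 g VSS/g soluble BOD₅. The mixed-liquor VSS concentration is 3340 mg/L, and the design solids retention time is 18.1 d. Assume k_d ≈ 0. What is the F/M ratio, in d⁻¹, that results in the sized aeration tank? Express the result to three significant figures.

F/M ≈ 0.113 d⁻¹

V·X = Y·Q·ΔS·θ_c gives V = 0.501 × 326 × (1110 − 25.6) × 18.1 / 3340 = 959.8 m³.
Food-to-microorganism ratio F/M = Q S₀ / (V X) = 326 × 1110 / (959.8 × 3340) = 0.1129 d⁻¹.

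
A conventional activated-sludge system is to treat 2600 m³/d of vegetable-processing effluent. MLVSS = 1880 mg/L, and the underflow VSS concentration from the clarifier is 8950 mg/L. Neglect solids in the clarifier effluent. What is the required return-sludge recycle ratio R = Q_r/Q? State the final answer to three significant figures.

Solids balance on the clarifier gives (1+R)X = R·X_r, so R = X/(X_r − X) = 1880 / (8950 − 1880) = 0.2659.

R ≈ 0.266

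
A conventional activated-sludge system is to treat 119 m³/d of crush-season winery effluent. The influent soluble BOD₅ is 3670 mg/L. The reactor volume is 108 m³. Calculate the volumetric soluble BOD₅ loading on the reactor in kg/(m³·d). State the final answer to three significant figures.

L_v ≈ 4.04 kg soluble BOD₅/(m³·d)

Volumetric loading L_v = Q·S₀ / V = 119 × 3670 g/m³ / 108.0 m³ = 4044 g/(m³·d) = 4.044 kg soluble BOD₅/(m³·d).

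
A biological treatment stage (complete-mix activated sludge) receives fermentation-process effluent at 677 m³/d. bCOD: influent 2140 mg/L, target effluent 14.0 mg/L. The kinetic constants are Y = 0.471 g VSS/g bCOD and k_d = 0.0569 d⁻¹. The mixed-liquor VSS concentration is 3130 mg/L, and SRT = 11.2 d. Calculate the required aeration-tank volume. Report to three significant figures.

V ≈ 1480 m³

Steady-state biomass mass balance: V·X·(1 + k_d·θ_c) = Y·Q·(S₀ − S)·θ_c, so V = 0.471 × 677 × (2140 − 14.0) × 11.2 / [3130 × (1 + 0.0569 × 11.2)] = 7.59×10^6 / 5125 = 1482 m³.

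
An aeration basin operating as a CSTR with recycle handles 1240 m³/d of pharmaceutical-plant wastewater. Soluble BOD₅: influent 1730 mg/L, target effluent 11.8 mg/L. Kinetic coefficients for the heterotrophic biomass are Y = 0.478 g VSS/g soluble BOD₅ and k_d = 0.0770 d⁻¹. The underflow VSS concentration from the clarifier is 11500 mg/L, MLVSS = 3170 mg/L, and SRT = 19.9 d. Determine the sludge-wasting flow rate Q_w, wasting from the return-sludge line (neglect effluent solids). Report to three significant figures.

Q_w ≈ 35.0 m³/d

Steady-state biomass mass balance: V·X·(1 + k_d·θ_c) = Y·Q·(S₀ − S)·θ_c, so V = 0.478 × 1240 × (1730 − 11.8) × 19.9 / [3170 × (1 + 0.0770 × 19.9)] = 2.03×10^7 / 8027 = 2525 m³.
Wasting from the return line (neglecting effluent solids): Q_w = V·X / (θ_c·X_r) = 2525 × 3170 / (19.9 × 11500) = 34.97 m³/d.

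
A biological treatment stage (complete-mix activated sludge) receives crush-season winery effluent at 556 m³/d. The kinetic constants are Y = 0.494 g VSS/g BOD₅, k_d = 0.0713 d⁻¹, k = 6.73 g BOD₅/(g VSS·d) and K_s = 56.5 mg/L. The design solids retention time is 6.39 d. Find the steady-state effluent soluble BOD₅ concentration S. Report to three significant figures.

S ≈ 4.16 mg/L

For a completely mixed reactor with recycle the Lawrence–McCarty relation gives S = K_s·(1 + k_d·θ_c) / [θ_c·(Y·k − k_d) − 1] = 56.5 × (1 + 0.0713 × 6.39) / [6.39 × (0.494 × 6.73 − 0.0713) − 1] = 82.24 / 19.79 = 4.156 mg/L.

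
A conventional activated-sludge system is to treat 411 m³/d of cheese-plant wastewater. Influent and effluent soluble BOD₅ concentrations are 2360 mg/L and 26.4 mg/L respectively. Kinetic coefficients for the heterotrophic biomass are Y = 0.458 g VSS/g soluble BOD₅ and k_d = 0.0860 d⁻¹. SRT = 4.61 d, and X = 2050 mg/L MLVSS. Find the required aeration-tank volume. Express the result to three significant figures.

Steady-state biomass mass balance: V·X·(1 + k_d·θ_c) = Y·Q·(S₀ − S)·θ_c, so V = 0.458 × 411 × (2360 − 26.4) × 4.61 / [2050 × (1 + 0.0860 × 4.61)] = 2.03×10^6 / 2863 = 707.4 m³.

V ≈ 707 m³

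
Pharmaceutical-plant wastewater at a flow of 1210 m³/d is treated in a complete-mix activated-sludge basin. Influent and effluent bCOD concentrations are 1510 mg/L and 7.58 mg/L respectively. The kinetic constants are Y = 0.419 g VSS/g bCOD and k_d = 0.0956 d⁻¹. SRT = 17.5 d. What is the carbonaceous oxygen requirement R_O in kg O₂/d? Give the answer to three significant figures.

R_O ≈ 1410 kg O₂/d

Y_obs = Y / (1 + k_d θ_c) = 0.419 / (1 + 0.0956 × 17.5) = 0.419 / 2.673 = 0.1568.
Substrate removed = Q·(S₀ − S) = 1210 m³/d × (1510 − 7.58) g/m³ = 1.82×10^6 g/d = 1818 kg/d.
Net sludge production P_X = 0.1568 × 1818 = 285.0 kg VSS/d.
Carbonaceous O₂ demand = substrate oxidised − cell-mass equivalent = 1818 − 1.42 × 285.0 = 1413 kg O₂/d.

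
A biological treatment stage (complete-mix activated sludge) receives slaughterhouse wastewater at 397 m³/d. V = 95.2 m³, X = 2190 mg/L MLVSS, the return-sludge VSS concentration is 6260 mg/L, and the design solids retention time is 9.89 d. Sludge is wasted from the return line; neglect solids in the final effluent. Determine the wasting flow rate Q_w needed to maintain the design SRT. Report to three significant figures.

Wasting from the return line (neglecting effluent solids): Q_w = V·X / (θ_c·X_r) = 95.20 × 2190 / (9.89 × 6260) = 3.368 m³/d.

Q_w ≈ 3.37 m³/d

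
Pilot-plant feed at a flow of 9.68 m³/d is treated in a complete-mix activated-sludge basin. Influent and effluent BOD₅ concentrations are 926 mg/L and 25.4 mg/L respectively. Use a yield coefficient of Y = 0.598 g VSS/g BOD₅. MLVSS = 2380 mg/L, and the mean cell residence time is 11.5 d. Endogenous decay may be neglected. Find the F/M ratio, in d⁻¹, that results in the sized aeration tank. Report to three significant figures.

V·X = Y·Q·ΔS·θ_c gives V = 0.598 × 9.68 × (926 − 25.4) × 11.5 / 2380 = 25.19 m³.
F/M = Q·S₀ / (V·X) = 9.68 × 926 / (25.19 × 2380) = 0.1495 g BOD₅·(g VSS·d)⁻¹.

F/M ≈ 0.150 d⁻¹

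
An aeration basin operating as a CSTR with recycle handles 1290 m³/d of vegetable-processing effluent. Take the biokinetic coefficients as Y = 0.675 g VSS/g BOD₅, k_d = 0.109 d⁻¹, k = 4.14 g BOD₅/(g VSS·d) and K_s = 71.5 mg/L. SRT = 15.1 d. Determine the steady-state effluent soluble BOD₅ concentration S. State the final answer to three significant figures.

S ≈ 4.78 mg/L

For a completely mixed reactor with recycle the Lawrence–McCarty relation gives S = K_s·(1 + k_d·θ_c) / [θ_c·(Y·k − k_d) − 1] = 71.5 × (1 + 0.109 × 15.1) / [15.1 × (0.675 × 4.14 − 0.109) − 1] = 189.2 / 39.55 = 4.783 mg/L.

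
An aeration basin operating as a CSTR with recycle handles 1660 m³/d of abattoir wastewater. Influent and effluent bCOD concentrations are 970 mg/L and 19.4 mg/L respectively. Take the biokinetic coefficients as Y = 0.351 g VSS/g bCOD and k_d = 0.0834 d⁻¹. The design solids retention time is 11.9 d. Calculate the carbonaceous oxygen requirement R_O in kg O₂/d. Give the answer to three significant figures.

Y_obs = Y / (1 + k_d θ_c) = 0.351 / (1 + 0.0834 × 11.9) = 0.351 / 1.992 = 0.1762.
ΔS = 970 − 19.4 = 950.6 mg/L, so the substrate removal rate is 1660 × 950.6/1000 = 1578 kg bCOD/d.
P_X = Y_obs·Q·(S₀ − S) = 0.1762 × 1578 = 278.0 kg VSS/d.
Carbonaceous O₂ demand = substrate oxidised − cell-mass equivalent = 1578 − 1.42 × 278.0 = 1183 kg O₂/d.

R_O ≈ 1180 kg O₂/d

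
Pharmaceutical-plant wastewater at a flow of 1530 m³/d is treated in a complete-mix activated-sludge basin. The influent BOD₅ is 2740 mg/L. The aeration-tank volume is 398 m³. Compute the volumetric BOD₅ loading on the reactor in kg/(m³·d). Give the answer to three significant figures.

Volumetric loading L_v = Q·S₀ / V = 1530 × 2740 g/m³ / 398.0 m³ = 10533 g/(m³·d) = 10.53 kg BOD₅/(m³·d).

L_v ≈ 10.5 kg BOD₅/(m³·d)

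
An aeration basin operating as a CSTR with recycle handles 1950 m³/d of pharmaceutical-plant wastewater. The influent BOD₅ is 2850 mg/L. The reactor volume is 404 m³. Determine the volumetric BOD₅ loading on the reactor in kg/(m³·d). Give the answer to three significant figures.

L_v = Q S₀ / V = 1950 × 2850 × 10⁻³ / 404.0 = 13.76 kg/(m³·d).

L_v ≈ 13.8 kg BOD₅/(m³·d)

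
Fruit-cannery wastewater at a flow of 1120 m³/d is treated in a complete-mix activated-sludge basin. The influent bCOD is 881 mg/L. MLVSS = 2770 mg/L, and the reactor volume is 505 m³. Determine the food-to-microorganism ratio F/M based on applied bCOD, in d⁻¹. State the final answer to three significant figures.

F/M ≈ 0.705 d⁻¹

Food-to-microorganism ratio F/M = Q S₀ / (V X) = 1120 × 881 / (505.0 × 2770) = 0.7054 d⁻¹.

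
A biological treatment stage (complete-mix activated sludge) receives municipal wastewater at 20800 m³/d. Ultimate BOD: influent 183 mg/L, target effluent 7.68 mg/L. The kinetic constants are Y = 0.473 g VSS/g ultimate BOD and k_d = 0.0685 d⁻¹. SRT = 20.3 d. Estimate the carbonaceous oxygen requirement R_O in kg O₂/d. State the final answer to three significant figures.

R_O ≈ 2620 kg O₂/d

The observed yield is Y_obs = Y/(1 + k_d·θ_c) = 0.473 / (1 + 0.0685 × 20.3) = 0.473 / 2.391 = 0.1979 g VSS per g ultimate BOD removed.
Q·(S₀ − S) = 20800 × (183 − 7.68) × 10⁻³ = 3647 kg/d removed.
Biomass synthesised: P_X = Y_obs × 3647 = 721.5 kg VSS/d.
Carbonaceous O₂ demand = substrate oxidised − cell-mass equivalent = 3647 − 1.42 × 721.5 = 2622 kg O₂/d.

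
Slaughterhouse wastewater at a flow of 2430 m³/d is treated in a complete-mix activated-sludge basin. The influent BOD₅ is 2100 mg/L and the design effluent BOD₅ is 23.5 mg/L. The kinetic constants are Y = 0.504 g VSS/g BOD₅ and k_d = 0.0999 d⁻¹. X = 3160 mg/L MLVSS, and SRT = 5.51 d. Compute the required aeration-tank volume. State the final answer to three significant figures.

Rearranging the biomass balance for a CMAS with decay, V = Y·Q·ΔS·θ_c / [X·(1+k_d θ_c)] = 0.504 × 2430 × (2100 − 23.5) × 5.51 / [3160 × (1 + 0.0999 × 5.51)] = 1.4×10^7 / 4899 = 2860 m³.

V ≈ 2860 m³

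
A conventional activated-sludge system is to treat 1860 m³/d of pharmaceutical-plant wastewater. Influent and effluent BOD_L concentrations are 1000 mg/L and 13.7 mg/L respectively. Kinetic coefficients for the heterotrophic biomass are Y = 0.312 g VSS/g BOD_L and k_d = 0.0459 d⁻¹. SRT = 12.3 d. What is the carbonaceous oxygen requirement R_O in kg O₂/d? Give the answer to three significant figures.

Y_obs = Y / (1 + k_d θ_c) = 0.312 / (1 + 0.0459 × 12.3) = 0.312 / 1.565 = 0.1994.
Mass of BOD_L removed per day: Q(S₀ − S) = 1860 × 986.3 g/m³ = 1835 kg/d.
Biomass synthesised: P_X = Y_obs × 1835 = 365.8 kg VSS/d.
Carbonaceous O₂ demand = substrate oxidised − cell-mass equivalent = 1835 − 1.42 × 365.8 = 1315 kg O₂/d.

R_O ≈ 1320 kg O₂/d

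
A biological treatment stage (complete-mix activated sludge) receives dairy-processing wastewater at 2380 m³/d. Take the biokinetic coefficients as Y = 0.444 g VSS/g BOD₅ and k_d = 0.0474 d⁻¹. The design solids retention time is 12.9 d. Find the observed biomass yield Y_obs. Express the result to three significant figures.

The observed yield is Y_obs = Y/(1 + k_d·θ_c) = 0.444 / (1 + 0.0474 × 12.9) = 0.444 / 1.611 = 0.2755 g VSS per g BOD₅ removed.

Y_obs ≈ 0.276 g VSS/g BOD₅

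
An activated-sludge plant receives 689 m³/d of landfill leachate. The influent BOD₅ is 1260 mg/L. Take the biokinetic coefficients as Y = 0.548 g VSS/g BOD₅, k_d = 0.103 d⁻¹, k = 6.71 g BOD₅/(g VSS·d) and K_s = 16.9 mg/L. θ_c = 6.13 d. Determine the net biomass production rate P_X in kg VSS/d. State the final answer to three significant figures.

From the Monod/SRT balance for a CMAS, S = K_s·(1+k_d θ_c)/[θ_c·(Y k − k_d) − 1] = 16.9 × (1 + 0.103 × 6.13) / [6.13 × (0.548 × 6.71 − 0.103) − 1] = 27.57 / 20.91 = 1.319 mg/L.
Y_obs = Y / (1 + k_d θ_c) = 0.548 / (1 + 0.103 × 6.13) = 0.548 / 1.631 = 0.3359.
Substrate removed = Q·(S₀ − S) = 689 m³/d × (1260 − 1.32) g/m³ = 8.67×10^5 g/d = 867.2 kg/d.
Net biomass production P_X = Y_obs × Q·(S₀ − S) = 0.3359 × 867.2 = 291.3 kg VSS/d.

P_X ≈ 291 kg VSS/d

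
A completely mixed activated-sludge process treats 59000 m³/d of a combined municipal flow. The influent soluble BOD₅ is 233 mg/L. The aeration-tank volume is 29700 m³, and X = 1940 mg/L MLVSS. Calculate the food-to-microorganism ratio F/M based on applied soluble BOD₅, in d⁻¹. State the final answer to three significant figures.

F/M ≈ 0.239 d⁻¹

F/M = Q·S₀ / (V·X) = 59000 × 233 / (29700 × 1940) = 0.2386 g soluble BOD₅·(g VSS·d)⁻¹.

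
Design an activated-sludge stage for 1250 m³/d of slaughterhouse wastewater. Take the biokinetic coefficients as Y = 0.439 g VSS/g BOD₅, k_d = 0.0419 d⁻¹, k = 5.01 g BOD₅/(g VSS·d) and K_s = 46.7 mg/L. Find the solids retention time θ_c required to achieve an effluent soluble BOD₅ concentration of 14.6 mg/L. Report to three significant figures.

θ_c ≈ 2.07 d

Specific growth rate at S = 14.6 mg/L: μ = YkS/(K_s+S) = 0.439·5.01·14.6/(46.7+14.6) = 0.5238 d⁻¹.
1/θ_c = 0.5238 − 0.0419 = 0.4819 d⁻¹, so θ_c = 2.075 d.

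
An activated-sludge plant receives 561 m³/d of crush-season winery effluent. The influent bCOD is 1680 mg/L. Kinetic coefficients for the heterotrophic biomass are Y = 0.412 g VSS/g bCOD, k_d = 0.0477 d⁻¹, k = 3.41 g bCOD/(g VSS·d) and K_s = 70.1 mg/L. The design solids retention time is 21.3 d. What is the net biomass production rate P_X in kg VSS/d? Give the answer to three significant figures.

P_X ≈ 192 kg VSS/d

For a completely mixed reactor with recycle the Lawrence–McCarty relation gives S = K_s·(1 + k_d·θ_c) / [θ_c·(Y·k − k_d) − 1] = 70.1 × (1 + 0.0477 × 21.3) / [21.3 × (0.412 × 3.41 − 0.0477) − 1] = 141.3 / 27.91 = 5.064 mg/L.
Correct the yield for decay: Y_obs = Y/(1 + k_d θ_c) = 0.412 / (1 + 0.0477 × 21.3) = 0.412 / 2.016 = 0.2044.
Mass of bCOD removed per day: Q(S₀ − S) = 561 × 1675 g/m³ = 939.6 kg/d.
Biomass produced: P_X = Y_obs·Q·ΔS = 0.2044 × 939.6 ≈ 192.0 kg VSS/d.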